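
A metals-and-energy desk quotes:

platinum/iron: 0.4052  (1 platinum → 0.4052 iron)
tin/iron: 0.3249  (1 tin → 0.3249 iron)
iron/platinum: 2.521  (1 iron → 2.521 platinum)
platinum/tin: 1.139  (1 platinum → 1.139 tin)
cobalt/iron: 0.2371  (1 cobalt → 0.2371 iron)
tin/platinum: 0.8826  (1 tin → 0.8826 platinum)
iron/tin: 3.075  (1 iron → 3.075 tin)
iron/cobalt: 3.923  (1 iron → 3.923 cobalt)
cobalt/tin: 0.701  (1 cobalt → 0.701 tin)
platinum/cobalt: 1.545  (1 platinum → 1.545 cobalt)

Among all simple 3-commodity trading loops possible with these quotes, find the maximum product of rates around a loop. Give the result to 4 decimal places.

1.0997

tin→platinum→iron→tin: 0.8826 × 0.4052 × 3.075 = 1.09971
tin→platinum→cobalt→tin: 0.8826 × 1.545 × 0.701 = 0.95590
tin→iron→platinum→tin: 0.3249 × 2.521 × 1.139 = 0.93292
iron→platinum→cobalt→iron: 2.521 × 1.545 × 0.2371 = 0.92349
tin→iron→cobalt→tin: 0.3249 × 3.923 × 0.701 = 0.89348
Maximum is tin→platinum→iron→tin at 1.0997; arbitrage exists.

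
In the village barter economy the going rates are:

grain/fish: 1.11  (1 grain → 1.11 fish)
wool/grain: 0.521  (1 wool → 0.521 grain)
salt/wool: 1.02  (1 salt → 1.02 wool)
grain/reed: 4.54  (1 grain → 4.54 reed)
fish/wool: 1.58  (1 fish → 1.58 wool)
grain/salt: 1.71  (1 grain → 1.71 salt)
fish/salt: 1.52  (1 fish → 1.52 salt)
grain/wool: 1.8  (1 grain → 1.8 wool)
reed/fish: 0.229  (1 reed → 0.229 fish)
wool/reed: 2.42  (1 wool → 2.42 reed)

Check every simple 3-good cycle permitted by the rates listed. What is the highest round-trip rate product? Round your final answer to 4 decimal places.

fish→wool→grain→fish: 1.58 × 0.521 × 1.11 = 0.91373
wool→grain→salt→wool: 0.521 × 1.71 × 1.02 = 0.90873
fish→wool→reed→fish: 1.58 × 2.42 × 0.229 = 0.87560
Maximum is fish→wool→grain→fish at 0.9137; no arbitrage — every cycle loses value.

0.9137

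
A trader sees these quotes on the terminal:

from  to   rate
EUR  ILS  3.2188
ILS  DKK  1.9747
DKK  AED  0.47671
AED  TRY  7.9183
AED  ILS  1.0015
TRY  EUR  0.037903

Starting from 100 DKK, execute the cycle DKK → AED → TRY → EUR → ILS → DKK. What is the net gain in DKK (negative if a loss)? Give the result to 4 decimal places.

-9.0600

100 DKK × 0.47671 = 47.671 AED
47.671 AED × 7.9183 = 377.4732793 TRY
377.4732793 TRY × 0.037903 = 14.3073697053079 EUR
14.3073697053079 EUR × 3.2188 = 46.05256160744506852 ILS
46.05256160744506852 ILS × 1.9747 = 90.939993406221776806444 DKK
Net change: 90.939993406221776806444 − 100 = -9.060006593778223193556 DKK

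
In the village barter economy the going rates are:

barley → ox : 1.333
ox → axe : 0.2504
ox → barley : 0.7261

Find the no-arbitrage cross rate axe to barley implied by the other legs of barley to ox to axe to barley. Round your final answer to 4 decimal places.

Known legs of the cycle: 1.333 × 0.2504 = 0.3337832
For no arbitrage the full-cycle product must be 1, so the missing rate is 1 / 0.3337832 ≈ 2.995957.

2.9960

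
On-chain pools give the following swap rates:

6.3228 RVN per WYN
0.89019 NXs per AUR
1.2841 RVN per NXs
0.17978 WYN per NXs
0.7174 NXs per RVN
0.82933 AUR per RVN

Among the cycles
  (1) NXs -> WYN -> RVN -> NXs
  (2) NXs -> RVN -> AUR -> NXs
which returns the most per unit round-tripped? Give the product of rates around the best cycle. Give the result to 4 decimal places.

(1) 0.17978 × 6.3228 × 0.7174 = 0.81548
(2) 1.2841 × 0.82933 × 0.89019 = 0.94800
Highest is cycle (2) at 0.9480 (≤1, no arbitrage).

0.9480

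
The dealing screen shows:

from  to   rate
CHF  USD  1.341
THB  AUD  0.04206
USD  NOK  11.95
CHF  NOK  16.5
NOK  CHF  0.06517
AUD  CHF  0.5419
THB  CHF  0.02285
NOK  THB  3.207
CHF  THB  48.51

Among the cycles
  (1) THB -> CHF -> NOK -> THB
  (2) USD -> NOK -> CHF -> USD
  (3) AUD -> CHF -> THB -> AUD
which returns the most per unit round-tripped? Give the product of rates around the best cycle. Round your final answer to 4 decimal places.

(1) 0.02285 × 16.5 × 3.207 = 1.20912
(2) 11.95 × 0.06517 × 1.341 = 1.04435
(3) 0.5419 × 48.51 × 0.04206 = 1.10566
Highest is cycle (1) at 1.2091 (>1, arbitrage).

1.2091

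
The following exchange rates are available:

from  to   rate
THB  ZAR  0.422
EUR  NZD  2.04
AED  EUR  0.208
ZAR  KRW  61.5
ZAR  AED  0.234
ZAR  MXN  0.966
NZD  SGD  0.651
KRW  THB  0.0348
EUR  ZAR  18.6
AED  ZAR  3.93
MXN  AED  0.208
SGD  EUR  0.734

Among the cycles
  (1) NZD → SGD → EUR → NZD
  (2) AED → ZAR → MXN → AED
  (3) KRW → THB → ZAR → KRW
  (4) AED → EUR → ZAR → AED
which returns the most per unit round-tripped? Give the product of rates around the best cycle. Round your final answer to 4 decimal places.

0.9748

(1) 0.651 × 0.734 × 2.04 = 0.97478
(2) 3.93 × 0.966 × 0.208 = 0.78965
(3) 0.0348 × 0.422 × 61.5 = 0.90316
(4) 0.208 × 18.6 × 0.234 = 0.90530
Highest is cycle (1) at 0.9748 (≤1, no arbitrage).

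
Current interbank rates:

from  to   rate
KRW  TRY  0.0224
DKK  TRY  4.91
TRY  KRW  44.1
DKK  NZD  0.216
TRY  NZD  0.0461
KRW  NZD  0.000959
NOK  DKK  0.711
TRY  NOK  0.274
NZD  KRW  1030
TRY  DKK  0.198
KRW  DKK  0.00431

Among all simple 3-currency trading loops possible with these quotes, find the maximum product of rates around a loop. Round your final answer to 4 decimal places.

1.0636

KRW→TRY→NZD→KRW: 0.0224 × 0.0461 × 1030 = 1.06362
DKK→NZD→KRW→DKK: 0.216 × 1030 × 0.00431 = 0.95889
DKK→TRY→NOK→DKK: 4.91 × 0.274 × 0.711 = 0.95654
DKK→TRY→KRW→DKK: 4.91 × 44.1 × 0.00431 = 0.93325
Maximum is KRW→TRY→NZD→KRW at 1.0636; arbitrage exists.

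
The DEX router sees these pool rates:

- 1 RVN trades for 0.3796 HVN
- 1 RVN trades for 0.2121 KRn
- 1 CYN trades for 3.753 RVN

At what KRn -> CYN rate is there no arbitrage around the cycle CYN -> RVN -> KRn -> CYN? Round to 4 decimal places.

Known legs of the cycle: 3.753 × 0.2121 = 0.7960113
For no arbitrage the full-cycle product must be 1, so the missing rate is 1 / 0.7960113 ≈ 1.256264.

1.2563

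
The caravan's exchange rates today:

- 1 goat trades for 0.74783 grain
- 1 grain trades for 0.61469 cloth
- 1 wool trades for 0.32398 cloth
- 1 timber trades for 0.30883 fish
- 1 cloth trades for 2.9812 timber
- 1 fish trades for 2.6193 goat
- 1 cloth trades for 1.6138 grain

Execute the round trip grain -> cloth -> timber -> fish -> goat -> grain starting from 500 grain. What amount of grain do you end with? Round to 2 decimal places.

554.27

500 grain × 0.61469 = 307.345 cloth
307.345 cloth × 2.9812 = 916.256914 timber
916.256914 timber × 0.30883 = 282.96762275062 fish
282.96762275062 fish × 2.6193 = 741.177094270698966 goat
741.177094270698966 goat × 0.74783 = 554.27446640845680774378 grain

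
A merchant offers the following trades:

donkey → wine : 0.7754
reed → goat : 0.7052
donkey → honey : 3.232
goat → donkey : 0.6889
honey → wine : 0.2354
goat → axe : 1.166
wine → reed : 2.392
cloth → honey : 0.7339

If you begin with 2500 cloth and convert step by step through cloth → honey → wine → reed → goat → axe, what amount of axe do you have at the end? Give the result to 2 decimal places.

849.48

2500 cloth × 0.7339 = 1834.75 honey
1834.75 honey × 0.2354 = 431.90015 wine
431.90015 wine × 2.392 = 1033.1051588 reed
1033.1051588 reed × 0.7052 = 728.54575798576 goat
728.54575798576 goat × 1.166 = 849.48435381139616 axe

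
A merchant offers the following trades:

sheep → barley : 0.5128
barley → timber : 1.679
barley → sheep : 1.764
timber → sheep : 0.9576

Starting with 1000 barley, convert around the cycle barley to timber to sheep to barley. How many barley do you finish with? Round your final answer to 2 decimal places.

1000 barley × 1.679 = 1679 timber
1679 timber × 0.9576 = 1607.8104 sheep
1607.8104 sheep × 0.5128 = 824.48517312 barley

824.49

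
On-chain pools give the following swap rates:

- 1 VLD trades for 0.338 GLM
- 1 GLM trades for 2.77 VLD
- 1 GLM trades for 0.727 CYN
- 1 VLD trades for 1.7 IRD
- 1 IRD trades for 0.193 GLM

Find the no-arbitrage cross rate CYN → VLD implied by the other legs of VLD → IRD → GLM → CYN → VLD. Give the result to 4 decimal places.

Known legs of the cycle: 1.7 × 0.193 × 0.727 = 0.2385287
For no arbitrage the full-cycle product must be 1, so the missing rate is 1 / 0.2385287 ≈ 4.192368.

4.1924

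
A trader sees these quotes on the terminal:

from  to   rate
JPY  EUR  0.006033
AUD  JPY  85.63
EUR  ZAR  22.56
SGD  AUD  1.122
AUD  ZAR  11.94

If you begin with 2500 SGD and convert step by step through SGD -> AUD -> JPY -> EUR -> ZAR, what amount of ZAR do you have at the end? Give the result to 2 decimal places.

32691.23

2500 SGD × 1.122 = 2805 AUD
2805 AUD × 85.63 = 240192.15 JPY
240192.15 JPY × 0.006033 = 1449.07924095 EUR
1449.07924095 EUR × 22.56 = 32691.227675832 ZAR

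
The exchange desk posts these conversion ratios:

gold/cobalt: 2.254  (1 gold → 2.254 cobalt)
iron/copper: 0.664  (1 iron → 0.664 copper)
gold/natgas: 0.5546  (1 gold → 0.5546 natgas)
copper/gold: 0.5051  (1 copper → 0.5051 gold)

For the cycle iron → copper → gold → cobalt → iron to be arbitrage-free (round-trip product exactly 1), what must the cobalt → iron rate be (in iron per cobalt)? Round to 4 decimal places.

1.3228

Known legs of the cycle: 0.664 × 0.5051 × 2.254 = 0.7559609456
For no arbitrage the full-cycle product must be 1, so the missing rate is 1 / 0.7559609456 ≈ 1.322820.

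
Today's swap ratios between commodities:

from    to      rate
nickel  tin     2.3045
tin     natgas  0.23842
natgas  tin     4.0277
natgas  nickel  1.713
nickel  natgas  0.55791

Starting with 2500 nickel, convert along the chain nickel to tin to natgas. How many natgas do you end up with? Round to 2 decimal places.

1373.60

2500 nickel × 2.3045 = 5761.25 tin
5761.25 tin × 0.23842 = 1373.597225 natgas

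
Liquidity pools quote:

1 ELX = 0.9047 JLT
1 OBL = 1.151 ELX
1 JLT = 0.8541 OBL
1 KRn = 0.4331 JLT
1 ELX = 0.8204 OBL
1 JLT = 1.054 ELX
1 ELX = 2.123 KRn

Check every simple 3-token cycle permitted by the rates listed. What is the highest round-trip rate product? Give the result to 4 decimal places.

JLT→ELX→KRn→JLT: 1.054 × 2.123 × 0.4331 = 0.96912
JLT→OBL→ELX→JLT: 0.8541 × 1.151 × 0.9047 = 0.88938
Maximum is JLT→ELX→KRn→JLT at 0.9691; no arbitrage — every cycle loses value.

0.9691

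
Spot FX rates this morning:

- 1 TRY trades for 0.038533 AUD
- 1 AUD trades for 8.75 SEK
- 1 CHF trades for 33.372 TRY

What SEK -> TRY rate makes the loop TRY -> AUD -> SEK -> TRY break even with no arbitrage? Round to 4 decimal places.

Known legs of the cycle: 0.038533 × 8.75 = 0.33716375
For no arbitrage the full-cycle product must be 1, so the missing rate is 1 / 0.33716375 ≈ 2.965918.

2.9659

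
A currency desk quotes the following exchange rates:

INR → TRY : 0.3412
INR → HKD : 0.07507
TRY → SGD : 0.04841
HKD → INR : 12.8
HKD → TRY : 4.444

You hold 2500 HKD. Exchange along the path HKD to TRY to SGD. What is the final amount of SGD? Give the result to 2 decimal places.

537.84

2500 HKD × 4.444 = 11110 TRY
11110 TRY × 0.04841 = 537.8351 SGD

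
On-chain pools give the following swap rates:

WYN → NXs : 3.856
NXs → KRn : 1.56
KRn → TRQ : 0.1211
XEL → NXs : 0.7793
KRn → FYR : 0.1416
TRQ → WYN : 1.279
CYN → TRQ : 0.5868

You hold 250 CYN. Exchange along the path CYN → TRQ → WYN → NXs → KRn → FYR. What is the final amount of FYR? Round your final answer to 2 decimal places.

159.82

250 CYN × 0.5868 = 146.7 TRQ
146.7 TRQ × 1.279 = 187.6293 WYN
187.6293 WYN × 3.856 = 723.4985808 NXs
723.4985808 NXs × 1.56 = 1128.657786048 KRn
1128.657786048 KRn × 0.1416 = 159.8179425043968 FYR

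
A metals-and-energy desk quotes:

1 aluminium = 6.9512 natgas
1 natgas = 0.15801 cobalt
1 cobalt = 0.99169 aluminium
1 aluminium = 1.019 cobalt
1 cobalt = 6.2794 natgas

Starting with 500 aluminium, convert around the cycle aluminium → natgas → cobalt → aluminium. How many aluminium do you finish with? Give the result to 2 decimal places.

544.62

500 aluminium × 6.9512 = 3475.6 natgas
3475.6 natgas × 0.15801 = 549.179556 cobalt
549.179556 cobalt × 0.99169 = 544.61587388964 aluminium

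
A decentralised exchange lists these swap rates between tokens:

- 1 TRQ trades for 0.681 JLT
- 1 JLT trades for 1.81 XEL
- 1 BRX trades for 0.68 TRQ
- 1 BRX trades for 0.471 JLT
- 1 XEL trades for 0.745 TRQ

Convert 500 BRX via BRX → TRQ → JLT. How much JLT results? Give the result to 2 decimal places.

231.54

500 BRX × 0.68 = 340 TRQ
340 TRQ × 0.681 = 231.54 JLT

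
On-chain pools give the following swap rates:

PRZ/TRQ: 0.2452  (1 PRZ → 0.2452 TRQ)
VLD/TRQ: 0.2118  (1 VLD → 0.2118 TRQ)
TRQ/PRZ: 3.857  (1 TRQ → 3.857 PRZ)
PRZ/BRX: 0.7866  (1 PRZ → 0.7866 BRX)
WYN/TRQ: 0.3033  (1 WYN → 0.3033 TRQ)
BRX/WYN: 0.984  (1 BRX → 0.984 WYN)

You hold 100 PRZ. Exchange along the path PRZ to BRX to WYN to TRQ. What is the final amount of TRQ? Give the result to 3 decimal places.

23.476

100 PRZ × 0.7866 = 78.66 BRX
78.66 BRX × 0.984 = 77.40144 WYN
77.40144 WYN × 0.3033 = 23.475856752 TRQ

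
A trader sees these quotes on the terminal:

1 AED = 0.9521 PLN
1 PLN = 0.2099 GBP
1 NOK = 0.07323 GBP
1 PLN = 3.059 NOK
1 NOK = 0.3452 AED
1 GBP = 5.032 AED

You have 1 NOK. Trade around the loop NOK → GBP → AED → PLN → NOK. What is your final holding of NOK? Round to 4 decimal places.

1.0732

1 NOK × 0.07323 = 0.07323 GBP
0.07323 GBP × 5.032 = 0.36849336 AED
0.36849336 AED × 0.9521 = 0.350842528056 PLN
0.350842528056 PLN × 3.059 = 1.073227293323304 NOK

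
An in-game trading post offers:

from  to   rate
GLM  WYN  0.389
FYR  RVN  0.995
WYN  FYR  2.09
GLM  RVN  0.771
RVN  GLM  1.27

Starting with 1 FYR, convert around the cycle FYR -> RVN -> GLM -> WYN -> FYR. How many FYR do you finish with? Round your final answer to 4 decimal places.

1 FYR × 0.995 = 0.995 RVN
0.995 RVN × 1.27 = 1.26365 GLM
1.26365 GLM × 0.389 = 0.49155985 WYN
0.49155985 WYN × 2.09 = 1.0273600865 FYR

1.0274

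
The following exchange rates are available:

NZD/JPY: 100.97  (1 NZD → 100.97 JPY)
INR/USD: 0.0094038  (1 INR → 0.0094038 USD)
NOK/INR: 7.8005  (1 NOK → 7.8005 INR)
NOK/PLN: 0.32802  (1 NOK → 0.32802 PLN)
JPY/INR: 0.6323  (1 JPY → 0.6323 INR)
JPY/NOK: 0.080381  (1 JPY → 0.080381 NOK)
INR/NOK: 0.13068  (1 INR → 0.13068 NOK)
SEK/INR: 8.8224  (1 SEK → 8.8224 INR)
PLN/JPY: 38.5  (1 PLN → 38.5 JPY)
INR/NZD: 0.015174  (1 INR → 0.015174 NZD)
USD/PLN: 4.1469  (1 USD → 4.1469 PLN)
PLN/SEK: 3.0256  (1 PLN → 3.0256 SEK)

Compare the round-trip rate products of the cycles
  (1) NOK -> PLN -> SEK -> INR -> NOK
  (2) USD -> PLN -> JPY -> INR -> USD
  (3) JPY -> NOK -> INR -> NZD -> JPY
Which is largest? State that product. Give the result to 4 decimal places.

1.1442

(1) 0.32802 × 3.0256 × 8.8224 × 0.13068 = 1.14422
(2) 4.1469 × 38.5 × 0.6323 × 0.0094038 = 0.94932
(3) 0.080381 × 7.8005 × 0.015174 × 100.97 = 0.96066
Highest is cycle (1) at 1.1442 (>1, arbitrage).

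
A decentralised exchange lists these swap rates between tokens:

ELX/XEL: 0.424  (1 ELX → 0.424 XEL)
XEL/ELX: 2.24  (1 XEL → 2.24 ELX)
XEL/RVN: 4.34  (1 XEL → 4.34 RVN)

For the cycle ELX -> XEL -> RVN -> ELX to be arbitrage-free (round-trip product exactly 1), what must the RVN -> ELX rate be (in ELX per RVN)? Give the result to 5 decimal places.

0.54343

Known legs of the cycle: 0.424 × 4.34 = 1.84016
For no arbitrage the full-cycle product must be 1, so the missing rate is 1 / 1.84016 ≈ 0.5434310.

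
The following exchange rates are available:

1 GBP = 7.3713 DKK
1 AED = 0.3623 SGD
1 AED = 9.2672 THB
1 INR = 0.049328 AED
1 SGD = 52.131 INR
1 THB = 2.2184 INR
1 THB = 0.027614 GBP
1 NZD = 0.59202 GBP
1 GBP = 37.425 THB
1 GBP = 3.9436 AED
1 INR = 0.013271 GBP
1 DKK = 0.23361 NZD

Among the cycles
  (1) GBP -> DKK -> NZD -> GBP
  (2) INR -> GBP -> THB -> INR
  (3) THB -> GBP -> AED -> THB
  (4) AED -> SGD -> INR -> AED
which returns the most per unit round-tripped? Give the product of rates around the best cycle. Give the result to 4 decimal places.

1.1018

(1) 7.3713 × 0.23361 × 0.59202 = 1.01946
(2) 0.013271 × 37.425 × 2.2184 = 1.10181
(3) 0.027614 × 3.9436 × 9.2672 = 1.00918
(4) 0.3623 × 52.131 × 0.049328 = 0.93166
Highest is cycle (2) at 1.1018 (>1, arbitrage).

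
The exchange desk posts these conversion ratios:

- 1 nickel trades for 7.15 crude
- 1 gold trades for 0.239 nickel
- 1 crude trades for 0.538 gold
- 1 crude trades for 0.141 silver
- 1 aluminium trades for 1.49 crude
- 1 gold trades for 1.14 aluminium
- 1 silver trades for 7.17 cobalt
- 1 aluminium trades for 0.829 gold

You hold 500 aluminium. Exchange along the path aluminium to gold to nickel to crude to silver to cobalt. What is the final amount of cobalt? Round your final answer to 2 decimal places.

500 aluminium × 0.829 = 414.5 gold
414.5 gold × 0.239 = 99.0655 nickel
99.0655 nickel × 7.15 = 708.318325 crude
708.318325 crude × 0.141 = 99.872883825 silver
99.872883825 silver × 7.17 = 716.08857702525 cobalt

716.09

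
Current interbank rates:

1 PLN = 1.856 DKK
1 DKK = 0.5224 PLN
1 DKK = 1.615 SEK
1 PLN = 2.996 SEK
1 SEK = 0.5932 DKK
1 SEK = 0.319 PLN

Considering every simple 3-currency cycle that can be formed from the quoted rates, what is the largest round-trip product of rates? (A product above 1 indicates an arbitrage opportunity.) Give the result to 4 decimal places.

0.9562

PLN→DKK→SEK→PLN: 1.856 × 1.615 × 0.319 = 0.95618
PLN→SEK→DKK→PLN: 2.996 × 0.5932 × 0.5224 = 0.92842
Maximum is PLN→DKK→SEK→PLN at 0.9562; no arbitrage — every cycle loses value.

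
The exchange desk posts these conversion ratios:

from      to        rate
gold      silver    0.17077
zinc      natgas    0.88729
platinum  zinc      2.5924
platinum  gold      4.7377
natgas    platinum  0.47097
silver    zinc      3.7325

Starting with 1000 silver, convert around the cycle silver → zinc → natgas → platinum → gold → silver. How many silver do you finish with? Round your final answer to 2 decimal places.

1000 silver × 3.7325 = 3732.5 zinc
3732.5 zinc × 0.88729 = 3311.809925 natgas
3311.809925 natgas × 0.47097 = 1559.76312037725 platinum
1559.76312037725 platinum × 4.7377 = 7389.689735411297325 gold
7389.689735411297325 gold × 0.17077 = 1261.93731611618724419025 silver

1261.94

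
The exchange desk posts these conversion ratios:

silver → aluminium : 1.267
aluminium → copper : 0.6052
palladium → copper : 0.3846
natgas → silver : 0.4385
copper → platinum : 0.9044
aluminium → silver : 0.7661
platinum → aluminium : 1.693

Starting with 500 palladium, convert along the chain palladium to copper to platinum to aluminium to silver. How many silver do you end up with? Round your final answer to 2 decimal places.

500 palladium × 0.3846 = 192.3 copper
192.3 copper × 0.9044 = 173.91612 platinum
173.91612 platinum × 1.693 = 294.43999116 aluminium
294.43999116 aluminium × 0.7661 = 225.570477227676 silver

225.57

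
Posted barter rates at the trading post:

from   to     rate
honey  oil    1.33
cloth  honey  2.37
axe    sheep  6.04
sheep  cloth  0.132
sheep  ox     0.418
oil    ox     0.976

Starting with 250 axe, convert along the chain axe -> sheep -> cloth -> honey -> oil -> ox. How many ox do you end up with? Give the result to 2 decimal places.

613.20

250 axe × 6.04 = 1510 sheep
1510 sheep × 0.132 = 199.32 cloth
199.32 cloth × 2.37 = 472.3884 honey
472.3884 honey × 1.33 = 628.276572 oil
628.276572 oil × 0.976 = 613.197934272 ox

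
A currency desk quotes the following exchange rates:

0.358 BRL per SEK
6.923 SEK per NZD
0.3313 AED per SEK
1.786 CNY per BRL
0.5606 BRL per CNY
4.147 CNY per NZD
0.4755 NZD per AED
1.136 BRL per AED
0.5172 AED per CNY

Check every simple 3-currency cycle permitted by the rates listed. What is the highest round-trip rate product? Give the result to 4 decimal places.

SEK→AED→NZD→SEK: 0.3313 × 0.4755 × 6.923 = 1.09060
BRL→CNY→AED→BRL: 1.786 × 0.5172 × 1.136 = 1.04935
NZD→CNY→AED→NZD: 4.147 × 0.5172 × 0.4755 = 1.01987
Maximum is SEK→AED→NZD→SEK at 1.0906; arbitrage exists.

1.0906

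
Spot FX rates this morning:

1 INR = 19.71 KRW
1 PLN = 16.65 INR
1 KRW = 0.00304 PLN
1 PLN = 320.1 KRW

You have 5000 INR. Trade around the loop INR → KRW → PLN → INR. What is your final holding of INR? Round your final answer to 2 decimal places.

5000 INR × 19.71 = 98550 KRW
98550 KRW × 0.00304 = 299.592 PLN
299.592 PLN × 16.65 = 4988.2068 INR

4988.21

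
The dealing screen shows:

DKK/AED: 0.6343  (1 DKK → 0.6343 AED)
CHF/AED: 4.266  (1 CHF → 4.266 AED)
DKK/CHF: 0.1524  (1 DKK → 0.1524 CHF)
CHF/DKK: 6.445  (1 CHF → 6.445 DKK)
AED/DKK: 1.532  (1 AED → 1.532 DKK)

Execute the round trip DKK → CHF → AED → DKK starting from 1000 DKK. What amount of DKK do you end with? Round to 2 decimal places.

1000 DKK × 0.1524 = 152.4 CHF
152.4 CHF × 4.266 = 650.1384 AED
650.1384 AED × 1.532 = 996.0120288 DKK

996.01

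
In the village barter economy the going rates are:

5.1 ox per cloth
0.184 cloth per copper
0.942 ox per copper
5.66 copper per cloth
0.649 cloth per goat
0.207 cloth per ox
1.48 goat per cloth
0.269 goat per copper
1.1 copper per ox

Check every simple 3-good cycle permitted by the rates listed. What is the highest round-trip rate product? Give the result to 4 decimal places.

1.1037

ox→cloth→copper→ox: 0.207 × 5.66 × 0.942 = 1.10367
ox→copper→cloth→ox: 1.1 × 0.184 × 5.1 = 1.03224
goat→cloth→copper→goat: 0.649 × 5.66 × 0.269 = 0.98813
Maximum is ox→cloth→copper→ox at 1.1037; arbitrage exists.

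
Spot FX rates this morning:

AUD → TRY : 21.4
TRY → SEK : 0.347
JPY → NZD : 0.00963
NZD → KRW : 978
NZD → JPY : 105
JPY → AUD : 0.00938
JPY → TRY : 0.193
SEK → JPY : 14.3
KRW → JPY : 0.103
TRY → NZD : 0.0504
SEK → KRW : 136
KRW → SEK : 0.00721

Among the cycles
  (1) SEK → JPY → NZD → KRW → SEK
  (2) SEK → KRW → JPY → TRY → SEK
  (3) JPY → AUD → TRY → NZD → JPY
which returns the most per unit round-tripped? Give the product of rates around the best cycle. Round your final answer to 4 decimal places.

(1) 14.3 × 0.00963 × 978 × 0.00721 = 0.97104
(2) 136 × 0.103 × 0.193 × 0.347 = 0.93813
(3) 0.00938 × 21.4 × 0.0504 × 105 = 1.06227
Highest is cycle (3) at 1.0623 (>1, arbitrage).

1.0623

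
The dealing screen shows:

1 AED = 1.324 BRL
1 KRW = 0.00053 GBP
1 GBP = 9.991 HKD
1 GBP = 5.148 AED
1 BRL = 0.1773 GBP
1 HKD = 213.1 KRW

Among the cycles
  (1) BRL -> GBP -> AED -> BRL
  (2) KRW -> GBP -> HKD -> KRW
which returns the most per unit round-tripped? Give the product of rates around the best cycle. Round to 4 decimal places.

1.2085

(1) 0.1773 × 5.148 × 1.324 = 1.20847
(2) 0.00053 × 9.991 × 213.1 = 1.12841
Highest is cycle (1) at 1.2085 (>1, arbitrage).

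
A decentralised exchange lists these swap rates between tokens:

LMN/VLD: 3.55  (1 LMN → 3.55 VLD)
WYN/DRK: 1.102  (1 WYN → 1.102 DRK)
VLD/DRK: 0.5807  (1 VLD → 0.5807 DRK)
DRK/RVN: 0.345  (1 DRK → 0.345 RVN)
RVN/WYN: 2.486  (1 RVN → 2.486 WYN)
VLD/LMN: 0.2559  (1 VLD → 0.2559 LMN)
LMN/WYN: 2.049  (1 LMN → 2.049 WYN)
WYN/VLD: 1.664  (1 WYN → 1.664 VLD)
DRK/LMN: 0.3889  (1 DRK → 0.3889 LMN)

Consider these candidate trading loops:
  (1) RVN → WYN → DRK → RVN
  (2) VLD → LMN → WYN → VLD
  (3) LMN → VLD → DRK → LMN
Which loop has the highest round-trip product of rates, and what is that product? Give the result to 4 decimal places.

(1) 2.486 × 1.102 × 0.345 = 0.94515
(2) 0.2559 × 2.049 × 1.664 = 0.87250
(3) 3.55 × 0.5807 × 0.3889 = 0.80171
Highest is cycle (1) at 0.9452 (≤1, no arbitrage).

0.9452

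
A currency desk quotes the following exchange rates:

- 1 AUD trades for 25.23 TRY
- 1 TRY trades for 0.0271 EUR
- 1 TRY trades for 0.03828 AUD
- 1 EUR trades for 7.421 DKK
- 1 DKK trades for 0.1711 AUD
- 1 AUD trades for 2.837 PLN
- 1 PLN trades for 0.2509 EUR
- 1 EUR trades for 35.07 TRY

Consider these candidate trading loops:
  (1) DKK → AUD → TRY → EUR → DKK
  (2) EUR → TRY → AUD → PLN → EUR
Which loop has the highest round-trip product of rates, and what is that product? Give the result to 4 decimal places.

0.9556

(1) 0.1711 × 25.23 × 0.0271 × 7.421 = 0.86816
(2) 35.07 × 0.03828 × 2.837 × 0.2509 = 0.95558
Highest is cycle (2) at 0.9556 (≤1, no arbitrage).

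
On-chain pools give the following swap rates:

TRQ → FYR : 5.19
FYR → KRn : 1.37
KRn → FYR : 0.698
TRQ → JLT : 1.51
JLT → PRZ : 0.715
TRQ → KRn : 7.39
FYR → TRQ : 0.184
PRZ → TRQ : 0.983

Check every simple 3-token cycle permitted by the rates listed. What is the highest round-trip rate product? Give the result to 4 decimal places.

1.0613

TRQ→JLT→PRZ→TRQ: 1.51 × 0.715 × 0.983 = 1.06130
TRQ→KRn→FYR→TRQ: 7.39 × 0.698 × 0.184 = 0.94911
Maximum is TRQ→JLT→PRZ→TRQ at 1.0613; arbitrage exists.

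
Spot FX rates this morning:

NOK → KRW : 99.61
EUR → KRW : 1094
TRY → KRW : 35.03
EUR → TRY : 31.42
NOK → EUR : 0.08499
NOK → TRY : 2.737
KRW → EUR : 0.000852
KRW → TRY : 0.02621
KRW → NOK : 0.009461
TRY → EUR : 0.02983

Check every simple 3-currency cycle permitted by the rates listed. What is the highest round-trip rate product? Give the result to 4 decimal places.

0.9377

TRY→KRW→EUR→TRY: 35.03 × 0.000852 × 31.42 = 0.93775
TRY→KRW→NOK→TRY: 35.03 × 0.009461 × 2.737 = 0.90709
EUR→KRW→NOK→EUR: 1094 × 0.009461 × 0.08499 = 0.87967
TRY→EUR→KRW→TRY: 0.02983 × 1094 × 0.02621 = 0.85534
Maximum is TRY→KRW→EUR→TRY at 0.9377; no arbitrage — every cycle loses value.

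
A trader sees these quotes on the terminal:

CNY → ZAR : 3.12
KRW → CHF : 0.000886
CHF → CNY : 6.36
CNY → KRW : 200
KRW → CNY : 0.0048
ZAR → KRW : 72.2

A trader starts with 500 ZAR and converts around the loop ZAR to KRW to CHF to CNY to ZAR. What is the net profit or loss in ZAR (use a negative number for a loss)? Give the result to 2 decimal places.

500 ZAR × 72.2 = 36100 KRW
36100 KRW × 0.000886 = 31.9846 CHF
31.9846 CHF × 6.36 = 203.422056 CNY
203.422056 CNY × 3.12 = 634.67681472 ZAR
Net change: 634.67681472 − 500 = 134.67681472 ZAR

134.68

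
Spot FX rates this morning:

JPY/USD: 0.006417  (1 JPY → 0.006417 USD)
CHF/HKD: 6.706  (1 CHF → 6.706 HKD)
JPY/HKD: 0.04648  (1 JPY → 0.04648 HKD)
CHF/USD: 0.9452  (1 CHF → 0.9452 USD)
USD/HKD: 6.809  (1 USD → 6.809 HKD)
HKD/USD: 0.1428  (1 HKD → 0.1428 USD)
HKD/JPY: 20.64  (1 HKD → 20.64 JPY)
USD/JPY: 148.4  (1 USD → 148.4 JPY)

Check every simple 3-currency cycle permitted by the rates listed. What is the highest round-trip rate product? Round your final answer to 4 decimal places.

USD→JPY→HKD→USD: 148.4 × 0.04648 × 0.1428 = 0.98498
USD→HKD→JPY→USD: 6.809 × 20.64 × 0.006417 = 0.90183
Maximum is USD→JPY→HKD→USD at 0.9850; no arbitrage — every cycle loses value.

0.9850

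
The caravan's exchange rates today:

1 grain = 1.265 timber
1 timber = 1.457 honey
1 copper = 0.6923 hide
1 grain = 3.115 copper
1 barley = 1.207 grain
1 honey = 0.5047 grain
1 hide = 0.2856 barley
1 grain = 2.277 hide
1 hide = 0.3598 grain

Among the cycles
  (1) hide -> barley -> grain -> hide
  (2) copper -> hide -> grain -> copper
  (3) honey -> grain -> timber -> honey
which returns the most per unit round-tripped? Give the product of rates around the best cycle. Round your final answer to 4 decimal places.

(1) 0.2856 × 1.207 × 2.277 = 0.78493
(2) 0.6923 × 0.3598 × 3.115 = 0.77591
(3) 0.5047 × 1.265 × 1.457 = 0.93022
Highest is cycle (3) at 0.9302 (≤1, no arbitrage).

0.9302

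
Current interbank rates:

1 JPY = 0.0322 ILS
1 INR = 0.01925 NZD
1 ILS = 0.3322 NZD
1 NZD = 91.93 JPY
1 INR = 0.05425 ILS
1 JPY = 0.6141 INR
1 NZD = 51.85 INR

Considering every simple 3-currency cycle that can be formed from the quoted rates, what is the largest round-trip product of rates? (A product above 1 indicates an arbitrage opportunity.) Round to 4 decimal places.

INR→NZD→JPY→INR: 0.01925 × 91.93 × 0.6141 = 1.08674
JPY→ILS→NZD→JPY: 0.0322 × 0.3322 × 91.93 = 0.98336
INR→ILS→NZD→INR: 0.05425 × 0.3322 × 51.85 = 0.93443
Maximum is INR→NZD→JPY→INR at 1.0867; arbitrage exists.

1.0867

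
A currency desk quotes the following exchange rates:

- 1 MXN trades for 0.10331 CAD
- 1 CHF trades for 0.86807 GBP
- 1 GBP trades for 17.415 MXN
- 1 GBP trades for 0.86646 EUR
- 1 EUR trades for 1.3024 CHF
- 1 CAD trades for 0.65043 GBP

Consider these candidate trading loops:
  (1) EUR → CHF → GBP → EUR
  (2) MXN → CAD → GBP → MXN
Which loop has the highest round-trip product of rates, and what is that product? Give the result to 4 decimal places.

1.1702

(1) 1.3024 × 0.86807 × 0.86646 = 0.97960
(2) 0.10331 × 0.65043 × 17.415 = 1.17022
Highest is cycle (2) at 1.1702 (>1, arbitrage).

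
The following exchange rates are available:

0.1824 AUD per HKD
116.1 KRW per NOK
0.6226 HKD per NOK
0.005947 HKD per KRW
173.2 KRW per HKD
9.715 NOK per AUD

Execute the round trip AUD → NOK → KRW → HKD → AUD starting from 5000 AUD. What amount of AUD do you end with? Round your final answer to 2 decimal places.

5000 AUD × 9.715 = 48575 NOK
48575 NOK × 116.1 = 5639557.5 KRW
5639557.5 KRW × 0.005947 = 33538.4484525 HKD
33538.4484525 HKD × 0.1824 = 6117.412997736 AUD

6117.41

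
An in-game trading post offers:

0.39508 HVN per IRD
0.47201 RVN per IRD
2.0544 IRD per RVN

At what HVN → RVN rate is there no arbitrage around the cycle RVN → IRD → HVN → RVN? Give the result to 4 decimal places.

1.2321

Known legs of the cycle: 2.0544 × 0.39508 = 0.811652352
For no arbitrage the full-cycle product must be 1, so the missing rate is 1 / 0.811652352 ≈ 1.232055.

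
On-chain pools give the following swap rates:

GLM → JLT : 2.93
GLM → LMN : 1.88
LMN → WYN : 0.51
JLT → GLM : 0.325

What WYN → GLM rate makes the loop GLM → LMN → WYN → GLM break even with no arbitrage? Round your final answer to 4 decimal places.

Known legs of the cycle: 1.88 × 0.51 = 0.9588
For no arbitrage the full-cycle product must be 1, so the missing rate is 1 / 0.9588 ≈ 1.042970.

1.0430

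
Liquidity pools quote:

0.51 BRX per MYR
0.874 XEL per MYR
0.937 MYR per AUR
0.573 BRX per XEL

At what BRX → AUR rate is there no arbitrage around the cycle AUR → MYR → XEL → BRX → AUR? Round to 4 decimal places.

Known legs of the cycle: 0.937 × 0.874 × 0.573 = 0.469251474
For no arbitrage the full-cycle product must be 1, so the missing rate is 1 / 0.469251474 ≈ 2.131054.

2.1311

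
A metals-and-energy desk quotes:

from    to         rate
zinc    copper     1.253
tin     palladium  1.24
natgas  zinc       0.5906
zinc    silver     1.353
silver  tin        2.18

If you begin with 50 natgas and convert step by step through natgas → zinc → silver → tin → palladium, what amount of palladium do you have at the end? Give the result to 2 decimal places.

108.00

50 natgas × 0.5906 = 29.53 zinc
29.53 zinc × 1.353 = 39.95409 silver
39.95409 silver × 2.18 = 87.0999162 tin
87.0999162 tin × 1.24 = 108.003896088 palladium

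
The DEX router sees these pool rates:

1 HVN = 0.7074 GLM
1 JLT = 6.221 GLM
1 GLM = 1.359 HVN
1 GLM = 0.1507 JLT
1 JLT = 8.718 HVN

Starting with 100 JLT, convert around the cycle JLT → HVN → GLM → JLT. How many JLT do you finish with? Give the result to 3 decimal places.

100 JLT × 8.718 = 871.8 HVN
871.8 HVN × 0.7074 = 616.71132 GLM
616.71132 GLM × 0.1507 = 92.938395924 JLT

92.938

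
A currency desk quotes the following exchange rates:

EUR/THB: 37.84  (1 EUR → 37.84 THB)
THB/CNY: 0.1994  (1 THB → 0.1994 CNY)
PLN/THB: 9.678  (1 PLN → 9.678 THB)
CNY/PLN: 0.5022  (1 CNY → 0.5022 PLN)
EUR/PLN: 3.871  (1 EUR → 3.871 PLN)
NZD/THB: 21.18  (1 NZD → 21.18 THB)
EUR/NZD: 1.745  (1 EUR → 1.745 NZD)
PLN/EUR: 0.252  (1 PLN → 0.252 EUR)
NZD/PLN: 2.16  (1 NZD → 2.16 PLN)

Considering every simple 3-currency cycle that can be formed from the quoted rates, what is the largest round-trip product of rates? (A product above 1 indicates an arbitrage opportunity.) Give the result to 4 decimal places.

PLN→THB→CNY→PLN: 9.678 × 0.1994 × 0.5022 = 0.96914
PLN→EUR→NZD→PLN: 0.252 × 1.745 × 2.16 = 0.94984
Maximum is PLN→THB→CNY→PLN at 0.9691; no arbitrage — every cycle loses value.

0.9691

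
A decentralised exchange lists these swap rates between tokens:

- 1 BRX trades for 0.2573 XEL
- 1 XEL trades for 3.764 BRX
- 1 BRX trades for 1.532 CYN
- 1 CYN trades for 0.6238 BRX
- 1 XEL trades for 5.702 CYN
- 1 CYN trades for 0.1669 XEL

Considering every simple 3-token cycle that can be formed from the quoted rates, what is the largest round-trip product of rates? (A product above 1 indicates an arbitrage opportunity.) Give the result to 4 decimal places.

0.9624

CYN→XEL→BRX→CYN: 0.1669 × 3.764 × 1.532 = 0.96242
CYN→BRX→XEL→CYN: 0.6238 × 0.2573 × 5.702 = 0.91519
Maximum is CYN→XEL→BRX→CYN at 0.9624; no arbitrage — every cycle loses value.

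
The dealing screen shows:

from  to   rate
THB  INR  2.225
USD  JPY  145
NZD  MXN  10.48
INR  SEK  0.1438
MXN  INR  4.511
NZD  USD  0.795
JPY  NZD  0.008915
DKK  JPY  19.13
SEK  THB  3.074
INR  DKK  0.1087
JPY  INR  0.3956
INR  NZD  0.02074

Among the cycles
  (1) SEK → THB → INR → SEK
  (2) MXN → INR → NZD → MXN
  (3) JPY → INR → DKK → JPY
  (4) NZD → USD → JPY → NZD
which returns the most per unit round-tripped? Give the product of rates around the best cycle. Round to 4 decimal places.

(1) 3.074 × 2.225 × 0.1438 = 0.98354
(2) 4.511 × 0.02074 × 10.48 = 0.98049
(3) 0.3956 × 0.1087 × 19.13 = 0.82262
(4) 0.795 × 145 × 0.008915 = 1.02768
Highest is cycle (4) at 1.0277 (>1, arbitrage).

1.0277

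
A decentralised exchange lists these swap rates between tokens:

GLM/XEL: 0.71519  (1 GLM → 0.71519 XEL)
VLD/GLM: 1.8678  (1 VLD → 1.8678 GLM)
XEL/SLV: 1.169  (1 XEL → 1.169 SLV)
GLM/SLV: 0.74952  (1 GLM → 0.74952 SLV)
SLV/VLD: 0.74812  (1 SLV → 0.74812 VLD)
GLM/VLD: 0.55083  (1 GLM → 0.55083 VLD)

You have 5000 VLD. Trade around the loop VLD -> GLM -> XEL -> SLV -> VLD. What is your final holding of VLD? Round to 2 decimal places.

5000 VLD × 1.8678 = 9339 GLM
9339 GLM × 0.71519 = 6679.15941 XEL
6679.15941 XEL × 1.169 = 7807.93735029 SLV
7807.93735029 SLV × 0.74812 = 5841.2740904989548 VLD

5841.27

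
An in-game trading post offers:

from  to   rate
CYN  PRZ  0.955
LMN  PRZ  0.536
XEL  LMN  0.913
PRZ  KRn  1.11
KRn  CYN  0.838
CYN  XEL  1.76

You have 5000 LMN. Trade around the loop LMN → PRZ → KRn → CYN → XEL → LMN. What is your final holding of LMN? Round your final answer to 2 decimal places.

5000 LMN × 0.536 = 2680 PRZ
2680 PRZ × 1.11 = 2974.8 KRn
2974.8 KRn × 0.838 = 2492.8824 CYN
2492.8824 CYN × 1.76 = 4387.473024 XEL
4387.473024 XEL × 0.913 = 4005.762870912 LMN

4005.76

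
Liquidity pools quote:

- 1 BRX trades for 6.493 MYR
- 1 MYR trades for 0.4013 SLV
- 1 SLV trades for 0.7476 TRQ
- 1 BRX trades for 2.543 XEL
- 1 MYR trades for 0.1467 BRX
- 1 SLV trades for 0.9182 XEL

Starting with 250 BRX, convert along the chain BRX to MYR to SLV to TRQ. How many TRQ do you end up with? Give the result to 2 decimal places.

486.99

250 BRX × 6.493 = 1623.25 MYR
1623.25 MYR × 0.4013 = 651.410225 SLV
651.410225 SLV × 0.7476 = 486.99428421 TRQ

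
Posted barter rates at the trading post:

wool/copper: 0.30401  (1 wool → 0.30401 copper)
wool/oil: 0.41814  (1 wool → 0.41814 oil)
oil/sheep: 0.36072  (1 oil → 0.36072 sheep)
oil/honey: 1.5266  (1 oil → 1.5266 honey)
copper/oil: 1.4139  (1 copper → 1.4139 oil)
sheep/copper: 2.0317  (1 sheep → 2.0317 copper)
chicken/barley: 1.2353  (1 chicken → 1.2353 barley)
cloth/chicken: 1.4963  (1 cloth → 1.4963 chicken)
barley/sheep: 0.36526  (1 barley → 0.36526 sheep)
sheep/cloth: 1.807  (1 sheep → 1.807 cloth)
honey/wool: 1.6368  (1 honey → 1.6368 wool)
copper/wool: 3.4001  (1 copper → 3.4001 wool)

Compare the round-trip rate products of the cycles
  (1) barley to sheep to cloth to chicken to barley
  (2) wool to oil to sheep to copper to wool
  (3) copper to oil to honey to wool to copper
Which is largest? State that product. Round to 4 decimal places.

(1) 0.36526 × 1.807 × 1.4963 × 1.2353 = 1.21998
(2) 0.41814 × 0.36072 × 2.0317 × 3.4001 = 1.04194
(3) 1.4139 × 1.5266 × 1.6368 × 0.30401 = 1.07406
Highest is cycle (1) at 1.2200 (>1, arbitrage).

1.2200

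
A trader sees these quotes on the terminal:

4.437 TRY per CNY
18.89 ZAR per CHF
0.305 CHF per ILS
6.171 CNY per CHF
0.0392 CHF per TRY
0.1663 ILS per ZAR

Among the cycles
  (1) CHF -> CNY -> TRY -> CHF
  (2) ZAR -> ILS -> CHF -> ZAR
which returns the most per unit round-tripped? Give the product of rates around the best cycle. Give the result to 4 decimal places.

1.0733

(1) 6.171 × 4.437 × 0.0392 = 1.07332
(2) 0.1663 × 0.305 × 18.89 = 0.95813
Highest is cycle (1) at 1.0733 (>1, arbitrage).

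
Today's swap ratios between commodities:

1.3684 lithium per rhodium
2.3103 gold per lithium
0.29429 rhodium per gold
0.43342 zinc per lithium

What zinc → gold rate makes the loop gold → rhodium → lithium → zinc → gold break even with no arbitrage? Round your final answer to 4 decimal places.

5.7293

Known legs of the cycle: 0.29429 × 1.3684 × 0.43342 = 0.17454102349112
For no arbitrage the full-cycle product must be 1, so the missing rate is 1 / 0.17454102349112 ≈ 5.729312.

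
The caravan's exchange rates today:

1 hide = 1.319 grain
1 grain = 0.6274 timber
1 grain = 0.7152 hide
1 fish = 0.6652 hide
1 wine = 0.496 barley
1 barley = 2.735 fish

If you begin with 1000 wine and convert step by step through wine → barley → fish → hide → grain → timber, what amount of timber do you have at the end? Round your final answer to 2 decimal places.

1000 wine × 0.496 = 496 barley
496 barley × 2.735 = 1356.56 fish
1356.56 fish × 0.6652 = 902.383712 hide
902.383712 hide × 1.319 = 1190.244116128 grain
1190.244116128 grain × 0.6274 = 746.7591584587072 timber

746.76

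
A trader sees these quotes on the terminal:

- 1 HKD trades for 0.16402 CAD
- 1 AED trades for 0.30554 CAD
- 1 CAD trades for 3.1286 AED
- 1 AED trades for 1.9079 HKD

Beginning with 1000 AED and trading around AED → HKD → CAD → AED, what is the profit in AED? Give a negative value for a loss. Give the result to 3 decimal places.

1000 AED × 1.9079 = 1907.9 HKD
1907.9 HKD × 0.16402 = 312.933758 CAD
312.933758 CAD × 3.1286 = 979.0445552788 AED
Net change: 979.0445552788 − 1000 = -20.9554447212 AED

-20.955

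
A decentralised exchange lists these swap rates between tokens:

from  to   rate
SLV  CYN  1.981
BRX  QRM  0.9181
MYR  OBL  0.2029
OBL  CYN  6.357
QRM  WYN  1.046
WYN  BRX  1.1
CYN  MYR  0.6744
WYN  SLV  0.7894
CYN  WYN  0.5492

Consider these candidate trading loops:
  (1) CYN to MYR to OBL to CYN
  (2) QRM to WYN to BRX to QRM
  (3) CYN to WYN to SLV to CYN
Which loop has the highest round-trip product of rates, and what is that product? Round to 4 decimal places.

1.0564

(1) 0.6744 × 0.2029 × 6.357 = 0.86986
(2) 1.046 × 1.1 × 0.9181 = 1.05637
(3) 0.5492 × 0.7894 × 1.981 = 0.85884
Highest is cycle (2) at 1.0564 (>1, arbitrage).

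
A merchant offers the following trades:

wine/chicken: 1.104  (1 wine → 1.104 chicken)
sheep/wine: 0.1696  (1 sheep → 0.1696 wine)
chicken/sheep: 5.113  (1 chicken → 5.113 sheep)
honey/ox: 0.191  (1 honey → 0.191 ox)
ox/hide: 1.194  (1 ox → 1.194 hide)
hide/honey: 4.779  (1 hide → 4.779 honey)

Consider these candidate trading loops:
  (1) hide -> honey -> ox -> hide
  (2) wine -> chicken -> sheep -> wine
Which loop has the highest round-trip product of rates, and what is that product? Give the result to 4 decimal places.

1.0899

(1) 4.779 × 0.191 × 1.194 = 1.08987
(2) 1.104 × 5.113 × 0.1696 = 0.95735
Highest is cycle (1) at 1.0899 (>1, arbitrage).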